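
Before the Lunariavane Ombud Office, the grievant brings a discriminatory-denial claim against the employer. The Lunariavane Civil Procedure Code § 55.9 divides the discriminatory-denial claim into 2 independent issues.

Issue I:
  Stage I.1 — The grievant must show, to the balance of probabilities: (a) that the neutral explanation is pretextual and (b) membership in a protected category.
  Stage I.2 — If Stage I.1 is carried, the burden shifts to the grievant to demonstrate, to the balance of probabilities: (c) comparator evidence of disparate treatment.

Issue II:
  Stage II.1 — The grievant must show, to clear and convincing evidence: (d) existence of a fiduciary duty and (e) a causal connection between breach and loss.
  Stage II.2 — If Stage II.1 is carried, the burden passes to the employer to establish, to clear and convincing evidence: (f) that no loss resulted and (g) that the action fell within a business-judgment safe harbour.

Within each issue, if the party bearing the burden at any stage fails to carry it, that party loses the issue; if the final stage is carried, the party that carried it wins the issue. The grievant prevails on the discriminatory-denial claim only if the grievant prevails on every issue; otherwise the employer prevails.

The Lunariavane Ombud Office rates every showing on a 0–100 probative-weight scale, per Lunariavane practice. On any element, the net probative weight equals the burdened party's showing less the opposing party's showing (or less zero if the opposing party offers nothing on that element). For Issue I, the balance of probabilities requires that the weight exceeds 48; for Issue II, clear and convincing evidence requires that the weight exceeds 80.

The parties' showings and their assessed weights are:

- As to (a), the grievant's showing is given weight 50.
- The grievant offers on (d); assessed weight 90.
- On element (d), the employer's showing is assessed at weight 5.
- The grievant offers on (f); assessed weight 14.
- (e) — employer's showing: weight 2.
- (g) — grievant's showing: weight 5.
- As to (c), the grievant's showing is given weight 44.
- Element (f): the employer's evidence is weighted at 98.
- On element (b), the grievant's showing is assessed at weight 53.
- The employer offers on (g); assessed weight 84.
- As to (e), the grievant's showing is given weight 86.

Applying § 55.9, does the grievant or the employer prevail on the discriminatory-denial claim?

employer

— Issue I —
Stage I.1 (grievant, the balance of probabilities, weight exceeds 48): (a) 50 > 48 — meets; (b) 53 > 48 — meets.
  Stage I.1 carried; the burden remains with the grievant.
Stage I.2 (grievant, the balance of probabilities, weight exceeds 48): (c) 44 ≤ 48 — fails.
  The grievant does not carry Stage I.2.
So the employer prevails on this issue.
— Issue II —
Stage II.1 (grievant, clear and convincing evidence, weight exceeds 80): (d) net 90−5=85 > 80 — meets; (e) net 86−2=84 > 80 — meets.
  Stage II.1 carried; the burden shifts to the employer.
Stage II.2 (employer, clear and convincing evidence, weight exceeds 80): (f) net 98−14=84 > 80 — meets; (g) net 84−5=79 ≤ 80 — fails.
  The employer does not carry Stage II.2.
The analysis ends at Stage II.2; the grievant prevails on this issue.
Per-issue: Issue I → employer; Issue II → grievant. The grievant must prevail on every issue; overall, the employer prevails.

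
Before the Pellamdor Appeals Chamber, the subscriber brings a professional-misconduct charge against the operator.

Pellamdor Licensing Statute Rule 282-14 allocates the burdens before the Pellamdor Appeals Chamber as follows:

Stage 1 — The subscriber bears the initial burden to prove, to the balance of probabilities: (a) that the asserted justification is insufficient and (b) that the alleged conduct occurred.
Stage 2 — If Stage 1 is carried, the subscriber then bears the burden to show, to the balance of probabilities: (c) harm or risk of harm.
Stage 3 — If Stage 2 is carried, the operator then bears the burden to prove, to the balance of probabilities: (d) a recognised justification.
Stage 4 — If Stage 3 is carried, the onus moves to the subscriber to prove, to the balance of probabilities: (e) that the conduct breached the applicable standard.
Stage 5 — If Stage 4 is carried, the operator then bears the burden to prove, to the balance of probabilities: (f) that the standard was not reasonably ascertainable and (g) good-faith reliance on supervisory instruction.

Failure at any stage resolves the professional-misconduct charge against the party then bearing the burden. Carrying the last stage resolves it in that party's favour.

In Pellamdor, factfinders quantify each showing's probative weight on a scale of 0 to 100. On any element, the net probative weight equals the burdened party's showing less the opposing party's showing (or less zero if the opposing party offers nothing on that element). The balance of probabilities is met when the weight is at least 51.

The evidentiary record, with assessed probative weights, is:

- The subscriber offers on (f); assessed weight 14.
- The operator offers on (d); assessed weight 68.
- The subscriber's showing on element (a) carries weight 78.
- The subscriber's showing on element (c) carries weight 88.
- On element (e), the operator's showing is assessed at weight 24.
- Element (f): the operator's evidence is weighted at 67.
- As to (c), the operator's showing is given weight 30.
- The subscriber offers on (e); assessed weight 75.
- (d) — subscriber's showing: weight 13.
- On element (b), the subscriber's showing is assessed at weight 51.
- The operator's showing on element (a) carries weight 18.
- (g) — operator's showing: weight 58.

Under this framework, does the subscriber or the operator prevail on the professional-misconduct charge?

Stage 1 — burden on subscriber; standard: the balance of probabilities (weight is at least 51).
    (a): 78 − 18 = 60 ≥ 51 [met]
    (b): 51 ≥ 51 [met]
  All elements met. The subscriber retains the burden for Stage 2.
Stage 2 — burden on subscriber; standard: the balance of probabilities (weight is at least 51).
    (c): 88 − 30 = 58 ≥ 51 [met]
  The subscriber carries Stage 2; the operator now bears the burden.
Stage 3 — burden on operator; standard: the balance of probabilities (weight is at least 51).
    (d): 68 − 13 = 55 ≥ 51 [met]
  All elements met. The burden passes to the subscriber.
Stage 4 — burden on subscriber; standard: the balance of probabilities (weight is at least 51).
    (e): 75 − 24 = 51 ≥ 51 [met]
  All elements met. The burden passes to the operator.
Stage 5 — burden on operator; standard: the balance of probabilities (weight is at least 51).
    (f): 67 − 14 = 53 ≥ 51 [met]
    (g): 58 ≥ 51 [met]
  Stage 5 carried; the final stage is satisfied.
With every stage satisfied, the operator prevails.

operator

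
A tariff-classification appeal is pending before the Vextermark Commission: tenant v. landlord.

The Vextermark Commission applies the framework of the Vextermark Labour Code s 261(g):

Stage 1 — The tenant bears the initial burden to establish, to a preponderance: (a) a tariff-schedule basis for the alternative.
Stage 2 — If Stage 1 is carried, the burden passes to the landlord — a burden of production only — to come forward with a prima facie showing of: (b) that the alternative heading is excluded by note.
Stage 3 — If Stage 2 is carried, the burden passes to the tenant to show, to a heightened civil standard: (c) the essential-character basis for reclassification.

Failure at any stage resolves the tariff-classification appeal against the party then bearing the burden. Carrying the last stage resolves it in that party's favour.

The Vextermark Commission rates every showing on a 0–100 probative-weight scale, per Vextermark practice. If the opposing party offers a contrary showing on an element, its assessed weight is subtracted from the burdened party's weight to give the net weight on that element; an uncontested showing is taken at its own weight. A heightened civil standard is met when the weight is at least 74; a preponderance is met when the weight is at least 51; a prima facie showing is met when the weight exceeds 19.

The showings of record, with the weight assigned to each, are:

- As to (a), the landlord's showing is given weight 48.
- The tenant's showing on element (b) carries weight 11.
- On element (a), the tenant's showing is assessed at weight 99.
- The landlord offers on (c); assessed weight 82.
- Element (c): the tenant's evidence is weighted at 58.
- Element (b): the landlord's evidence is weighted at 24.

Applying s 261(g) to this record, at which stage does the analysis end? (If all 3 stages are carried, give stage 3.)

Stage 1 (tenant, a preponderance, weight is at least 51): (a) net 99−48=51 ≥ 51 — meets.
  Stage 1 is satisfied; the onus moves to the landlord.
Stage 2 (landlord, a prima facie showing, weight exceeds 19): (b) net 24−11=13 ≤ 19 — fails.
  Stage 2 not carried; the landlord fails its burden.
So the tenant prevails.

stage 2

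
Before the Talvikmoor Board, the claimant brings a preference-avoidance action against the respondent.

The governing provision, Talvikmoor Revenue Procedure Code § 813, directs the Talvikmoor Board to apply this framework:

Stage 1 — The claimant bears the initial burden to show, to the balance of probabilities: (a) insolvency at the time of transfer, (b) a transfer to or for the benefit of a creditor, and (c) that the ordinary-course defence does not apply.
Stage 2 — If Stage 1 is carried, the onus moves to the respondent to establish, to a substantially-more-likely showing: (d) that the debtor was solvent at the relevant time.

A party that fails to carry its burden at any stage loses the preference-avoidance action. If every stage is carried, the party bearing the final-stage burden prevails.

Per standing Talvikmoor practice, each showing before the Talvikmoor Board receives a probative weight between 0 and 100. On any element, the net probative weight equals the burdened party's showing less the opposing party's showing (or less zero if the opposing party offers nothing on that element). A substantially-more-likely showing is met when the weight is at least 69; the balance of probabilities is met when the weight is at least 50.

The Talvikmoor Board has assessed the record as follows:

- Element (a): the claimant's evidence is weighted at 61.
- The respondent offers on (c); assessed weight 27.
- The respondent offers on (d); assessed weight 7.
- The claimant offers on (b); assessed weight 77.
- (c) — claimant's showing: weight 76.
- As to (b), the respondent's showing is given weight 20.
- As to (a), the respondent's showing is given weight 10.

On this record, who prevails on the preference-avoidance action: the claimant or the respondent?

At Stage 1 the claimant must meet the balance of probabilities (weight is at least 50): on (a) the weight is 61 less the opposing 10 gives net 51, ≥ 50, so (a) meets the standard; on (b) the weight is 77 less the opposing 20 gives net 57, which does reach 50, so (b) meets the standard; on (c) the weight is 76 less the opposing 27 gives net 49, < 50, so (c) does not meet the standard.
  Not every element is met, so the claimant fails to carry Stage 1.
So the respondent prevails.

respondent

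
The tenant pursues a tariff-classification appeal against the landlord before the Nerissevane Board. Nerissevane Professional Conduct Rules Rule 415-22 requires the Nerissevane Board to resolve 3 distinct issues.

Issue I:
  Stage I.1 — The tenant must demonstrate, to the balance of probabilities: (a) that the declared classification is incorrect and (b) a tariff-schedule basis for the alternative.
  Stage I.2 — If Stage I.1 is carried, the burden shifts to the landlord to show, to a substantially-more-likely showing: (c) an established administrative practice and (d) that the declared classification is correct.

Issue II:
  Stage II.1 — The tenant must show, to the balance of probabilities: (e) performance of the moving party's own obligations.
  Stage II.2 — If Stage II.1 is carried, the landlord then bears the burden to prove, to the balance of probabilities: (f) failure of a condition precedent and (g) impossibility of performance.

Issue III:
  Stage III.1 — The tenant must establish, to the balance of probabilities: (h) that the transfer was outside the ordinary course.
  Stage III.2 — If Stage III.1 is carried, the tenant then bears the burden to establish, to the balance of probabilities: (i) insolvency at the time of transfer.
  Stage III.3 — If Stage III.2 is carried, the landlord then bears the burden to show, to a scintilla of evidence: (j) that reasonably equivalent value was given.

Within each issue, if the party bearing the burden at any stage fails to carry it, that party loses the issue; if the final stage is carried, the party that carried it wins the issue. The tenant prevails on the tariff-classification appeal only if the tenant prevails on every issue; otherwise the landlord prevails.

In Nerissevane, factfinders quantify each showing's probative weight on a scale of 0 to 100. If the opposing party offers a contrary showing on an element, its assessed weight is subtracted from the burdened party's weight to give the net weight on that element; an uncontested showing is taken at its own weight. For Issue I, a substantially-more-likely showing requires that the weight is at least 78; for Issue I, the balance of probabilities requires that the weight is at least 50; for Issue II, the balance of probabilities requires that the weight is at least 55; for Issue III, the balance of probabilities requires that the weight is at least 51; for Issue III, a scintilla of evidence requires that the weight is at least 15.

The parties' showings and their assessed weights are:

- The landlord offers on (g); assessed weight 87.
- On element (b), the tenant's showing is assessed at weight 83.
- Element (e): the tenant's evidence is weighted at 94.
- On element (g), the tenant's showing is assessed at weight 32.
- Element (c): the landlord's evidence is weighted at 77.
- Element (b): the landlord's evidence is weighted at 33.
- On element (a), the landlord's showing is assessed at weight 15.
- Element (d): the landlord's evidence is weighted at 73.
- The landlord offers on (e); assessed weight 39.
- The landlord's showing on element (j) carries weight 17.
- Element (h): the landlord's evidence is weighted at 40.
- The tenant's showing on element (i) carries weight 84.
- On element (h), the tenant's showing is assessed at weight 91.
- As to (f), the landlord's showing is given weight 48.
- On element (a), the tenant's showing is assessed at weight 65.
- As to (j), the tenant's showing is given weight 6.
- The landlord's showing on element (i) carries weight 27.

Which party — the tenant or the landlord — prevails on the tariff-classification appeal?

tenant

— Issue I —
Stage I.1 — burden on tenant; standard: the balance of probabilities (weight is at least 50).
    (a): 65 − 15 = 50 ≥ 50 [met]
    (b): 83 − 33 = 50 ≥ 50 [met]
  Stage I.1 is satisfied; the onus moves to the landlord.
Stage I.2 — burden on landlord; standard: a substantially-more-likely showing (weight is at least 78).
    (c): 77 < 78 [not met]
    (d): 73 < 78 [not met]
  Stage I.2 not carried; the landlord fails its burden.
So the tenant prevails on this issue.
— Issue II —
At Stage II.1 the tenant must meet the balance of probabilities (weight is at least 55): on (e) the weight is 94 less the opposing 39 gives net 55, which does reach 55, so (e) meets the standard.
  Stage II.1 is satisfied; the onus moves to the landlord.
At Stage II.2 the landlord must meet the balance of probabilities (weight is at least 55): on (f) the weight is 48, which does not reach 55, so (f) does not meet the standard; on (g) the weight is 87 less the opposing 32 gives net 55, which does reach 55, so (g) meets the standard.
  The landlord does not carry Stage II.2.
So the tenant prevails on this issue.
— Issue III —
At Stage III.1 the tenant must meet the balance of probabilities (weight is at least 51): on (h) the weight is 91 less the opposing 40 gives net 51, ≥ 51, so (h) meets the standard.
  Stage III.1 carried; the burden remains with the tenant.
At Stage III.2 the tenant must meet the balance of probabilities (weight is at least 51): on (i) the weight is 84 less the opposing 27 gives net 57, ≥ 51, so (i) meets the standard.
  All elements met. The burden passes to the landlord.
At Stage III.3 the landlord must meet a scintilla of evidence (weight is at least 15): on (j) the weight is 17 less the opposing 6 gives net 11, < 15, so (j) does not meet the standard.
  Not every element is met, so the landlord fails to carry Stage III.3.
So the tenant prevails on this issue.
Per-issue: Issue I → tenant; Issue II → tenant; Issue III → tenant. The tenant must prevail on every issue; overall, the tenant prevails.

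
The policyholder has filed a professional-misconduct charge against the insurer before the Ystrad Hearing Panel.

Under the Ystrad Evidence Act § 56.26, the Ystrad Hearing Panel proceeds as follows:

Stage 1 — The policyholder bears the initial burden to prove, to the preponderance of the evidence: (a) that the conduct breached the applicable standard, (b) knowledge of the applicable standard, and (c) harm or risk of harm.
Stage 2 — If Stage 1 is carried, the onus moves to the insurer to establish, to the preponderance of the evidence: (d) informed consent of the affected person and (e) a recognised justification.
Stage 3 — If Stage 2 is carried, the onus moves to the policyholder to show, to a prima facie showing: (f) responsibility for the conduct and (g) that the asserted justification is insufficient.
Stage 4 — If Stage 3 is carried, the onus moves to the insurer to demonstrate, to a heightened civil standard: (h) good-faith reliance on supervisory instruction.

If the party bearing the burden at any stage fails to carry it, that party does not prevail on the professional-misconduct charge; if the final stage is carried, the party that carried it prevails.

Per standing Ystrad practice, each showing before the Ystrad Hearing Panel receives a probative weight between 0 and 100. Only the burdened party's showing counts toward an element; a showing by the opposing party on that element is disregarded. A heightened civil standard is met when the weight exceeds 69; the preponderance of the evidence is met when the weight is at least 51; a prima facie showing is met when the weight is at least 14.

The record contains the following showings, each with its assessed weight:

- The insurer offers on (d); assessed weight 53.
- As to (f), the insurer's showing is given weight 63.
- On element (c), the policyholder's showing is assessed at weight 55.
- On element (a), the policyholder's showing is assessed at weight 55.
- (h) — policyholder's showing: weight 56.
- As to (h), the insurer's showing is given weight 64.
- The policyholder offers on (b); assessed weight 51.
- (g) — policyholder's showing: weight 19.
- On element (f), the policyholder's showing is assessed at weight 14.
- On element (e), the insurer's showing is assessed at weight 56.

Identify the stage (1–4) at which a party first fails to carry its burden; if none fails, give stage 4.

At Stage 1 the policyholder must meet the preponderance of the evidence (weight is at least 51): on (a) the weight is 55, ≥ 51, so (a) meets the standard; on (b) the weight is 51, ≥ 51, so (b) meets the standard; on (c) the weight is 55, which does reach 51, so (c) meets the standard.
  All elements met. The burden passes to the insurer.
At Stage 2 the insurer must meet the preponderance of the evidence (weight is at least 51): on (d) the weight is 53, which does reach 51, so (d) meets the standard; on (e) the weight is 56, ≥ 51, so (e) meets the standard.
  All elements met. The burden passes to the policyholder.
At Stage 3 the policyholder must meet a prima facie showing (weight is at least 14): on (f) the weight is 14 (the insurer's 63 is given no effect), ≥ 14, so (f) meets the standard; on (g) the weight is 19, ≥ 14, so (g) meets the standard.
  Stage 3 carried; the burden shifts to the insurer.
At Stage 4 the insurer must meet a heightened civil standard (weight exceeds 69): on (h) the weight is 64 (the policyholder's 56 is given no effect), ≤ 69, so (h) does not meet the standard.
  Stage 4 not carried; the insurer fails its burden.
The analysis ends at Stage 4; the policyholder prevails.

stage 4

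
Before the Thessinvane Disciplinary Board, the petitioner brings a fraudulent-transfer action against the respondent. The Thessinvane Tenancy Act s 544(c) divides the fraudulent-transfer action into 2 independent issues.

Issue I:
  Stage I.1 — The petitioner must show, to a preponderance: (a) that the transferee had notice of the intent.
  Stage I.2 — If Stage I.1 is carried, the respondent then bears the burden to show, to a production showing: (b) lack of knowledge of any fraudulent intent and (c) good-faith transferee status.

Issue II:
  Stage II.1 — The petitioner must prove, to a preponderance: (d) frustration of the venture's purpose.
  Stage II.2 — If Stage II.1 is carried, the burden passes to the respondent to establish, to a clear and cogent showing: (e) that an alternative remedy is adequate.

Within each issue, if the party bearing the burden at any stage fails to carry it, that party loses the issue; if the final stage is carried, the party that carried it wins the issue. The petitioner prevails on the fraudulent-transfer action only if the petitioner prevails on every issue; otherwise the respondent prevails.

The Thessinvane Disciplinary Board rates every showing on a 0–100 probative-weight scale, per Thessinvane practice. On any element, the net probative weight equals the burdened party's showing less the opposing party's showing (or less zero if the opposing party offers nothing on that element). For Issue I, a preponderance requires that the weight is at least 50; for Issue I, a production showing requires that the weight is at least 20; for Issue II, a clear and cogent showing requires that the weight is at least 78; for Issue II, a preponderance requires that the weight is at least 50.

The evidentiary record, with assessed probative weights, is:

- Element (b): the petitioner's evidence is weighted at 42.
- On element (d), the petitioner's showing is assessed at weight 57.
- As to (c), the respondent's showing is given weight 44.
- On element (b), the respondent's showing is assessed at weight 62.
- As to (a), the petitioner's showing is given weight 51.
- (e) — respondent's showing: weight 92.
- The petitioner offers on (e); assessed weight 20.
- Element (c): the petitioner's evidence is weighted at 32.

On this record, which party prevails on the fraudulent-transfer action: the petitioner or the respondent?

petitioner

— Issue I —
At Stage I.1 the petitioner must meet a preponderance (weight is at least 50): on (a) the weight is 51, which does reach 50, so (a) meets the standard.
  Stage I.1 is satisfied; the onus moves to the respondent.
At Stage I.2 the respondent must meet a production showing (weight is at least 20): on (b) the weight is 62 less the opposing 42 gives net 20, which does reach 20, so (b) meets the standard; on (c) the weight is 44 less the opposing 32 gives net 12, which does not reach 20, so (c) does not meet the standard.
  Stage I.2 not carried; the respondent fails its burden.
The petitioner prevails on this issue.
— Issue II —
Stage II.1 (petitioner, a preponderance, weight is at least 50): (d) 57 ≥ 50 — meets.
  The petitioner carries Stage II.1; the respondent now bears the burden.
Stage II.2 (respondent, a clear and cogent showing, weight is at least 78): (e) net 92−20=72 < 78 — fails.
  The respondent does not carry Stage II.2.
The petitioner prevails on this issue.
Per-issue: Issue I → petitioner; Issue II → petitioner. The petitioner must prevail on every issue; overall, the petitioner prevails.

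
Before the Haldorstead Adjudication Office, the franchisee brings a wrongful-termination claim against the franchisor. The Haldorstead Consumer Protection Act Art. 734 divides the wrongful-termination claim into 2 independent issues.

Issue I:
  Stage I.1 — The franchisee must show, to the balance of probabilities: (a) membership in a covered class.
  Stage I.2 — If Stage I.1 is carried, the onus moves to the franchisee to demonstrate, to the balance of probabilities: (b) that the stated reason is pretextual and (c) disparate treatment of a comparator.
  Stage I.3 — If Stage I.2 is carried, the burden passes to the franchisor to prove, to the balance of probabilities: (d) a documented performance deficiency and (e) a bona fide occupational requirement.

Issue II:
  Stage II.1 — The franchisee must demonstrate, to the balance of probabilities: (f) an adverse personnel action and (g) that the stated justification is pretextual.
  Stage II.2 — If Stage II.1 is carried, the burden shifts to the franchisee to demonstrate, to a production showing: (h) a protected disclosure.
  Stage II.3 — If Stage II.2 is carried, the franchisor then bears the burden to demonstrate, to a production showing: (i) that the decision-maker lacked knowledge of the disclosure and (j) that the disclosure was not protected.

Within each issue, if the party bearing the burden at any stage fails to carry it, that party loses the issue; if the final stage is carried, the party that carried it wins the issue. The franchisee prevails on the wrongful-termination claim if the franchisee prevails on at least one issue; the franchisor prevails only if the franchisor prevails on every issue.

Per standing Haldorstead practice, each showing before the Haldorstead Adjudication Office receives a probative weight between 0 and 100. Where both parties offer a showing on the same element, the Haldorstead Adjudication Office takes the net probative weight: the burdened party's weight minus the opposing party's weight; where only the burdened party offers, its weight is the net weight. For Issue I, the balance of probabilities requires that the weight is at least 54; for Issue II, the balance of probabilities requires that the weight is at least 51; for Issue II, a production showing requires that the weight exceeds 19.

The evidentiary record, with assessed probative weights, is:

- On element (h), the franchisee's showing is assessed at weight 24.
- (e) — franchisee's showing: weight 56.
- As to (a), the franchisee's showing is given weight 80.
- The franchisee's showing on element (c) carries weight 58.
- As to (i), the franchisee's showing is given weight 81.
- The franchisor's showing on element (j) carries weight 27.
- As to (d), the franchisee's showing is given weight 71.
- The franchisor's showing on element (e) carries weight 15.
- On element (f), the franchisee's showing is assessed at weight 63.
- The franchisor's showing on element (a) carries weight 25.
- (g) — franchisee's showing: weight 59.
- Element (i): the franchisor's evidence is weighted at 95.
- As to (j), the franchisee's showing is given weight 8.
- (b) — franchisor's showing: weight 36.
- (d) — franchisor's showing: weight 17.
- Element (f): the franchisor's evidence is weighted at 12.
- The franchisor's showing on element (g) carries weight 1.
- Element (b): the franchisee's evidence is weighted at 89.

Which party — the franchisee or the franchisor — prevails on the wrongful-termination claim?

franchisee

— Issue I —
At Stage I.1 the franchisee must meet the balance of probabilities (weight is at least 54): on (a) the weight is 80 less the opposing 25 gives net 55, ≥ 54, so (a) meets the standard.
  Stage I.1 carried; the burden remains with the franchisee.
At Stage I.2 the franchisee must meet the balance of probabilities (weight is at least 54): on (b) the weight is 89 less the opposing 36 gives net 53, < 54, so (b) does not meet the standard; on (c) the weight is 58, ≥ 54, so (c) meets the standard.
  The franchisee does not carry Stage I.2.
The franchisor prevails on this issue.
— Issue II —
At Stage II.1 the franchisee must meet the balance of probabilities (weight is at least 51): on (f) the weight is 63 less the opposing 12 gives net 51, ≥ 51, so (f) meets the standard; on (g) the weight is 59 less the opposing 1 gives net 58, which does reach 51, so (g) meets the standard.
  All elements met. The franchisee retains the burden for Stage II.2.
At Stage II.2 the franchisee must meet a production showing (weight exceeds 19): on (h) the weight is 24, which does exceed 19, so (h) meets the standard.
  Stage II.2 is satisfied; the onus moves to the franchisor.
At Stage II.3 the franchisor must meet a production showing (weight exceeds 19): on (i) the weight is 95 less the opposing 81 gives net 14, which does not exceed 19, so (i) does not meet the standard; on (j) the weight is 27 less the opposing 8 gives net 19, ≤ 19, so (j) does not meet the standard.
  Stage II.3 not carried; the franchisor fails its burden.
The analysis ends at Stage II.3; the franchisee prevails on this issue.
Per-issue: Issue I → franchisor; Issue II → franchisee. The franchisee must prevail on at least one issue; overall, the franchisee prevails.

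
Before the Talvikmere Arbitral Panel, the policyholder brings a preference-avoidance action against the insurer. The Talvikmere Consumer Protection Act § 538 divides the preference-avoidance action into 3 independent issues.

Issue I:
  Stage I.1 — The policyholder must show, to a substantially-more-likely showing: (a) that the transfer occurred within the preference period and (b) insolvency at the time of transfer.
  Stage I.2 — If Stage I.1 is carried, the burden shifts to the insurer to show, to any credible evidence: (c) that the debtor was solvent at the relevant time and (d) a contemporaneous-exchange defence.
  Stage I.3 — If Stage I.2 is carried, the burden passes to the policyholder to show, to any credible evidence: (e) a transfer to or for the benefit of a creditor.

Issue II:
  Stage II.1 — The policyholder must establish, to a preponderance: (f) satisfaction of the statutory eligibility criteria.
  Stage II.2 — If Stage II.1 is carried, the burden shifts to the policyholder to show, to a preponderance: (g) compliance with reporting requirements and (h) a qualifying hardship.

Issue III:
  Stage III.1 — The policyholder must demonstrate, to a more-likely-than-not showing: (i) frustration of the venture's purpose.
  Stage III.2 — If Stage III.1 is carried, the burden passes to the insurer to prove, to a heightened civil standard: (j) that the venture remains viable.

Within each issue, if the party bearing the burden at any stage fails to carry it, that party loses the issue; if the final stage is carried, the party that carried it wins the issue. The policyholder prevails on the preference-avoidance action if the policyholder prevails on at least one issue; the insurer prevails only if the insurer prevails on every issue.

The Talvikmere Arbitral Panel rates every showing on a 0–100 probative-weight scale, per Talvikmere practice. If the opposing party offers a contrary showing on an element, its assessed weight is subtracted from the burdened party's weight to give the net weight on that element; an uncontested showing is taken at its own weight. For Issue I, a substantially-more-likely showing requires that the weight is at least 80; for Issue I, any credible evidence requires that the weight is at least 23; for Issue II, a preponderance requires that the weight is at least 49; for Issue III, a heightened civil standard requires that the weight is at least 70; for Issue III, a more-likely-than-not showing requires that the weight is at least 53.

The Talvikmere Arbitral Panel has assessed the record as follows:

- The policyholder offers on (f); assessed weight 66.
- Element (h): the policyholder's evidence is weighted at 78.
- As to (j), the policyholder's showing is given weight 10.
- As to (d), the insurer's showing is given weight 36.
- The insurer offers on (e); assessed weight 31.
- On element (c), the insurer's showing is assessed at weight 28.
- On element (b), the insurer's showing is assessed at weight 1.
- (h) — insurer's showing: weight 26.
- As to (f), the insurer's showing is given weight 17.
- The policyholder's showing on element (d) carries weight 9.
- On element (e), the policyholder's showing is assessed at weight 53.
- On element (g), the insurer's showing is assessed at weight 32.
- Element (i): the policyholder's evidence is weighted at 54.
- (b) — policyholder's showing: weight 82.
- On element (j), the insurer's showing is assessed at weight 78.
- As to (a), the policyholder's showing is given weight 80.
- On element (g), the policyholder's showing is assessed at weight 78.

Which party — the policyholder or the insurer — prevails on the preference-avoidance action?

policyholder

— Issue I —
Stage I.1 (policyholder, a substantially-more-likely showing, weight is at least 80): (a) 80 ≥ 80 — meets; (b) net 82−1=81 ≥ 80 — meets.
  Stage I.1 is satisfied; the onus moves to the insurer.
Stage I.2 (insurer, any credible evidence, weight is at least 23): (c) 28 ≥ 23 — meets; (d) net 36−9=27 ≥ 23 — meets.
  The insurer carries Stage I.2; the policyholder now bears the burden.
Stage I.3 (policyholder, any credible evidence, weight is at least 23): (e) net 53−31=22 < 23 — fails.
  The policyholder does not carry Stage I.3.
The insurer prevails on this issue.
— Issue II —
Stage II.1 — burden on policyholder; standard: a preponderance (weight is at least 49).
    (f): 66 − 17 = 49 ≥ 49 [met]
  Stage II.1 is satisfied; the policyholder continues to bear the burden.
Stage II.2 — burden on policyholder; standard: a preponderance (weight is at least 49).
    (g): 78 − 32 = 46 < 49 [not met]
    (h): 78 − 26 = 52 ≥ 49 [met]
  Not every element is met, so the policyholder fails to carry Stage II.2.
The analysis ends at Stage II.2; the insurer prevails on this issue.
— Issue III —
Stage III.1 — burden on policyholder; standard: a more-likely-than-not showing (weight is at least 53).
    (i): 54 ≥ 53 [met]
  The policyholder carries Stage III.1; the insurer now bears the burden.
Stage III.2 — burden on insurer; standard: a heightened civil standard (weight is at least 70).
    (j): 78 − 10 = 68 < 70 [not met]
  Not every element is met, so the insurer fails to carry Stage III.2.
So the policyholder prevails on this issue.
Per-issue: Issue I → insurer; Issue II → insurer; Issue III → policyholder. The policyholder must prevail on at least one issue; overall, the policyholder prevails.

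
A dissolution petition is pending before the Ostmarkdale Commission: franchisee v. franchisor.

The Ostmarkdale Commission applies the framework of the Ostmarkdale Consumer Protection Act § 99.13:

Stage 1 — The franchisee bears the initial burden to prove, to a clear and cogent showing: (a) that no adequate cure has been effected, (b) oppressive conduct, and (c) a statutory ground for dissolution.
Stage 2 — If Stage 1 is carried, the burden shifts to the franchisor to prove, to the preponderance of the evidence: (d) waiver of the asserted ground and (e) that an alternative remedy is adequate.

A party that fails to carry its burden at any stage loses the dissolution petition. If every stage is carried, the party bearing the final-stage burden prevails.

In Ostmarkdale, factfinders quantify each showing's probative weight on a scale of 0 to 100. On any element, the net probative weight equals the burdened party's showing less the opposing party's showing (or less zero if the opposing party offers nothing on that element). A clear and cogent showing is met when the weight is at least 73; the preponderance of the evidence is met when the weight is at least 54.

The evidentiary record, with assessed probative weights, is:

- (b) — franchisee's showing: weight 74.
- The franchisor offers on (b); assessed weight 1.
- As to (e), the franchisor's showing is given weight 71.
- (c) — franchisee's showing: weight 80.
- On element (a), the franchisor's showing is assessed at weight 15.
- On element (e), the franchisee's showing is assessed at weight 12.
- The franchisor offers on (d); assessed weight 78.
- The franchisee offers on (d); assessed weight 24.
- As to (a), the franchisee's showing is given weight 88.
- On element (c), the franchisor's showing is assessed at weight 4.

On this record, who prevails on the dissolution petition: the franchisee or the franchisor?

franchisor

Stage 1 — burden on franchisee; standard: a clear and cogent showing (weight is at least 73).
    (a): 88 − 15 = 73 ≥ 73 [met]
    (b): 74 − 1 = 73 ≥ 73 [met]
    (c): 80 − 4 = 76 ≥ 73 [met]
  The franchisee carries Stage 1; the franchisor now bears the burden.
Stage 2 — burden on franchisor; standard: the preponderance of the evidence (weight is at least 54).
    (d): 78 − 24 = 54 ≥ 54 [met]
    (e): 71 − 12 = 59 ≥ 54 [met]
  All elements met at the final stage.
Every stage carried; the franchisor prevails.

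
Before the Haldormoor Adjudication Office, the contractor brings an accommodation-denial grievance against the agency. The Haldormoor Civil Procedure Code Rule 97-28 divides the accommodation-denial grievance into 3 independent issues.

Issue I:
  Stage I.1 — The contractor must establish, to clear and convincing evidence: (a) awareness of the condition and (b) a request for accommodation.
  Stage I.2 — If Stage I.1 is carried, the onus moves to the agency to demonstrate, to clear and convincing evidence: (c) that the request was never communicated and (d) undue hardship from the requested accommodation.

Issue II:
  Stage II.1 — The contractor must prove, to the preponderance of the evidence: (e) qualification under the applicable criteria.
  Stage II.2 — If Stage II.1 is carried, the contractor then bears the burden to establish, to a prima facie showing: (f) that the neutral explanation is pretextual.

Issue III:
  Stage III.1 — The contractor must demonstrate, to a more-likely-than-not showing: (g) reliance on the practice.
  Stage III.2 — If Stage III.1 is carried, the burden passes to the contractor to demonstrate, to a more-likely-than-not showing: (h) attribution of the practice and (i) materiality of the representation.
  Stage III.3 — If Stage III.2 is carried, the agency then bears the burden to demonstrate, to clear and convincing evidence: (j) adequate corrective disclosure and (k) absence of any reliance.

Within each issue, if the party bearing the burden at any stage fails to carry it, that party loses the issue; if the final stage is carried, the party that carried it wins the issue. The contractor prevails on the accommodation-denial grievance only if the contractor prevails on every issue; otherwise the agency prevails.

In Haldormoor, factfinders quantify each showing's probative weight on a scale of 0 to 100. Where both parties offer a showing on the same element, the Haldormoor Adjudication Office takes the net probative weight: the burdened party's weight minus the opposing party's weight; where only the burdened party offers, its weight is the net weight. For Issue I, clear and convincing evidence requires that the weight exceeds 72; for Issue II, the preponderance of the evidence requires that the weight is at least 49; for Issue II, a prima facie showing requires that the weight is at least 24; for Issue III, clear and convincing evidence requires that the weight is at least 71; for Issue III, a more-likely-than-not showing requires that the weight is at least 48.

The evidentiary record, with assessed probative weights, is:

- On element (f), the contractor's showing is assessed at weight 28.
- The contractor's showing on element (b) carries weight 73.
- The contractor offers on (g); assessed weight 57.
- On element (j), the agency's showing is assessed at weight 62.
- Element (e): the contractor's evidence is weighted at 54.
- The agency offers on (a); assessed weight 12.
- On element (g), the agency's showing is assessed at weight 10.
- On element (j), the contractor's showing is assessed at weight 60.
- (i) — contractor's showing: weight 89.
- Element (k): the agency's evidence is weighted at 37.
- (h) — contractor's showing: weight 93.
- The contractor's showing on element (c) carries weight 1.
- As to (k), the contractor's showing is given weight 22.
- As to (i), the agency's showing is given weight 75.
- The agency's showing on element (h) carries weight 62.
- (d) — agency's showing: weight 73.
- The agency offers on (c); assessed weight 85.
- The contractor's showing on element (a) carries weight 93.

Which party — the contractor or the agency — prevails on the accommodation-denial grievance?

agency

— Issue I —
At Stage I.1 the contractor must meet clear and convincing evidence (weight exceeds 72): on (a) the weight is 93 less the opposing 12 gives net 81, > 72, so (a) meets the standard; on (b) the weight is 73, > 72, so (b) meets the standard.
  Stage I.1 is satisfied; the onus moves to the agency.
At Stage I.2 the agency must meet clear and convincing evidence (weight exceeds 72): on (c) the weight is 85 less the opposing 1 gives net 84, which does exceed 72, so (c) meets the standard; on (d) the weight is 73, > 72, so (d) meets the standard.
  Stage I.2 carried; the final stage is satisfied.
With every stage satisfied, the agency prevails on this issue.
— Issue II —
Stage II.1 — burden on contractor; standard: the preponderance of the evidence (weight is at least 49).
    (e): 54 ≥ 49 [met]
  Stage II.1 is satisfied; the contractor continues to bear the burden.
Stage II.2 — burden on contractor; standard: a prima facie showing (weight is at least 24).
    (f): 28 ≥ 24 [met]
  Stage II.2 carried; the final stage is satisfied.
All stages carried — the contractor prevails on this issue.
— Issue III —
At Stage III.1 the contractor must meet a more-likely-than-not showing (weight is at least 48): on (g) the weight is 57 less the opposing 10 gives net 47, < 48, so (g) does not meet the standard.
  The contractor does not carry Stage III.1.
The agency prevails on this issue.
Per-issue: Issue I → agency; Issue II → contractor; Issue III → agency. The contractor must prevail on every issue; overall, the agency prevails.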